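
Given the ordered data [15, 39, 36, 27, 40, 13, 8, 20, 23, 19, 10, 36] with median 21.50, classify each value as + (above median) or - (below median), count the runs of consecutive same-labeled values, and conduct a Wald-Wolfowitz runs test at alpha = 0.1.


Step 1: Compute median = 21.50; label A = above, B = below.
Labels in order: BAAAABBBABBA  (n_A = 6, n_B = 6)
Step 2: Count runs R = 6.
Step 3: Under H0 (random ordering), E[R] = 2*n_A*n_B/(n_A+n_B) + 1 = 2*6*6/12 + 1 = 7.0000.
        Var[R] = 2*n_A*n_B*(2*n_A*n_B - n_A - n_B) / ((n_A+n_B)^2 * (n_A+n_B-1)) = 4320/1584 = 2.7273.
        SD[R] = 1.6514.
Step 4: Continuity-corrected z = (R + 0.5 - E[R]) / SD[R] = (6 + 0.5 - 7.0000) / 1.6514 = -0.3028.
Step 5: Two-sided p-value via normal approximation = 2*(1 - Phi(|z|)) = 0.762069.
Step 6: alpha = 0.1. fail to reject H0.

R = 6, z = -0.3028, p = 0.762069, fail to reject H0.


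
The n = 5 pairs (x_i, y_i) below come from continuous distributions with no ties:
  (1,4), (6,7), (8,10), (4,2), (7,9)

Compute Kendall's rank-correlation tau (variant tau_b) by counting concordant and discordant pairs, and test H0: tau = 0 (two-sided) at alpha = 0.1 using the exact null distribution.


Step 1: Enumerate the 10 unordered pairs (i,j) with i<j and classify each by sign(x_j-x_i) * sign(y_j-y_i).
  (1,2):dx=+5,dy=+3->C; (1,3):dx=+7,dy=+6->C; (1,4):dx=+3,dy=-2->D; (1,5):dx=+6,dy=+5->C
  (2,3):dx=+2,dy=+3->C; (2,4):dx=-2,dy=-5->C; (2,5):dx=+1,dy=+2->C; (3,4):dx=-4,dy=-8->C
  (3,5):dx=-1,dy=-1->C; (4,5):dx=+3,dy=+7->C
Step 2: C = 9, D = 1, total pairs = 10.
Step 3: tau = (C - D)/(n(n-1)/2) = (9 - 1)/10 = 0.800000.
Step 4: Exact two-sided p-value (enumerate n! = 120 permutations of y under H0): p = 0.083333.
Step 5: alpha = 0.1. reject H0.

tau_b = 0.8000 (C=9, D=1), p = 0.083333, reject H0.


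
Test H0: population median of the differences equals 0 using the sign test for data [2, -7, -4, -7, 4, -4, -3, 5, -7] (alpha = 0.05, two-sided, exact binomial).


Step 1: Discard zero differences. Original n = 9; n_eff = number of nonzero differences = 9.
Nonzero differences (with sign): +2, -7, -4, -7, +4, -4, -3, +5, -7
Step 2: Count signs: positive = 3, negative = 6.
Step 3: Under H0: P(positive) = 0.5, so the number of positives S ~ Bin(9, 0.5).
Step 4: Two-sided exact p-value = sum of Bin(9,0.5) probabilities at or below the observed probability = 0.507812.
Step 5: alpha = 0.05. fail to reject H0.

n_eff = 9, pos = 3, neg = 6, p = 0.507812, fail to reject H0.


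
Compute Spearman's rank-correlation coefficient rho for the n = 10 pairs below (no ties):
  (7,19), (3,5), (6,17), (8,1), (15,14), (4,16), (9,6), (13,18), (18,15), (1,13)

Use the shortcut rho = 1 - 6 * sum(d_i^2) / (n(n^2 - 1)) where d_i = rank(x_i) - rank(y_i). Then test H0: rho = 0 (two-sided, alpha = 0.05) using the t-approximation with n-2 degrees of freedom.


Step 1: Rank x and y separately (midranks; no ties here).
rank(x): 7->5, 3->2, 6->4, 8->6, 15->9, 4->3, 9->7, 13->8, 18->10, 1->1
rank(y): 19->10, 5->2, 17->8, 1->1, 14->5, 16->7, 6->3, 18->9, 15->6, 13->4
Step 2: d_i = R_x(i) - R_y(i); compute d_i^2.
  (5-10)^2=25, (2-2)^2=0, (4-8)^2=16, (6-1)^2=25, (9-5)^2=16, (3-7)^2=16, (7-3)^2=16, (8-9)^2=1, (10-6)^2=16, (1-4)^2=9
sum(d^2) = 140.
Step 3: rho = 1 - 6*140 / (10*(10^2 - 1)) = 1 - 840/990 = 0.151515.
Step 4: Under H0, t = rho * sqrt((n-2)/(1-rho^2)) = 0.4336 ~ t(8).
Step 5: Two-sided p-value from the t-distribution with 8 df = 0.676065.
Step 6: alpha = 0.05. fail to reject H0.

rho = 0.1515, p = 0.676065, fail to reject H0 at alpha = 0.05.


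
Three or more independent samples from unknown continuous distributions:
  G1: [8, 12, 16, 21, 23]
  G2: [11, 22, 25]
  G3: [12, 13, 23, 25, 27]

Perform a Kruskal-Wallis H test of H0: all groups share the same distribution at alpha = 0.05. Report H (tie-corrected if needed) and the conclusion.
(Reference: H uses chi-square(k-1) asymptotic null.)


Step 1: Combine all N = 13 observations and assign midranks.
sorted (value, group, rank): (8,G1,1), (11,G2,2), (12,G1,3.5), (12,G3,3.5), (13,G3,5), (16,G1,6), (21,G1,7), (22,G2,8), (23,G1,9.5), (23,G3,9.5), (25,G2,11.5), (25,G3,11.5), (27,G3,13)
Step 2: Sum ranks within each group.
R_1 = 27 (n_1 = 5)
R_2 = 21.5 (n_2 = 3)
R_3 = 42.5 (n_3 = 5)
Step 3: H = 12/(N(N+1)) * sum(R_i^2/n_i) - 3(N+1)
     = 12/(13*14) * (27^2/5 + 21.5^2/3 + 42.5^2/5) - 3*14
     = 0.065934 * 661.133 - 42
     = 1.591209.
Step 4: Ties present; correction factor C = 1 - 18/(13^3 - 13) = 0.991758. Corrected H = 1.591209 / 0.991758 = 1.604432.
Step 5: Under H0, H ~ chi^2(2); p-value = 0.448334.
Step 6: alpha = 0.05. fail to reject H0.

H = 1.6044, df = 2, p = 0.448334, fail to reject H0.


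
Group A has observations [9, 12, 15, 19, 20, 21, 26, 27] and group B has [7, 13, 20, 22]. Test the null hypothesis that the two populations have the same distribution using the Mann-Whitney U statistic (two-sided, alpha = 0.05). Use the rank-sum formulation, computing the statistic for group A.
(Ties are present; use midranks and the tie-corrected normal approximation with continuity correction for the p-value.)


Step 1: Combine and sort all 12 observations; assign midranks.
sorted (value, group): (7,Y), (9,X), (12,X), (13,Y), (15,X), (19,X), (20,X), (20,Y), (21,X), (22,Y), (26,X), (27,X)
ranks: 7->1, 9->2, 12->3, 13->4, 15->5, 19->6, 20->7.5, 20->7.5, 21->9, 22->10, 26->11, 27->12
Step 2: Rank sum for X: R1 = 2 + 3 + 5 + 6 + 7.5 + 9 + 11 + 12 = 55.5.
Step 3: U_X = R1 - n1(n1+1)/2 = 55.5 - 8*9/2 = 55.5 - 36 = 19.5.
       U_Y = n1*n2 - U_X = 32 - 19.5 = 12.5.
Step 4: Ties are present, so use the tie-corrected normal approximation (with continuity correction) for the p-value.
Step 5: p-value = 0.609759; compare to alpha = 0.05. fail to reject H0.

U_X = 19.5, p = 0.609759, fail to reject H0 at alpha = 0.05.


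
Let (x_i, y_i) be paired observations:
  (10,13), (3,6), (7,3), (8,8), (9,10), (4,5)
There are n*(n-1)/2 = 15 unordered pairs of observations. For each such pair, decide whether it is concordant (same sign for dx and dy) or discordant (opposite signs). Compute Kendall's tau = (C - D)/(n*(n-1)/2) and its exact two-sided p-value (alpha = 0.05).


Step 1: Enumerate the 15 unordered pairs (i,j) with i<j and classify each by sign(x_j-x_i) * sign(y_j-y_i).
  (1,2):dx=-7,dy=-7->C; (1,3):dx=-3,dy=-10->C; (1,4):dx=-2,dy=-5->C; (1,5):dx=-1,dy=-3->C
  (1,6):dx=-6,dy=-8->C; (2,3):dx=+4,dy=-3->D; (2,4):dx=+5,dy=+2->C; (2,5):dx=+6,dy=+4->C
  (2,6):dx=+1,dy=-1->D; (3,4):dx=+1,dy=+5->C; (3,5):dx=+2,dy=+7->C; (3,6):dx=-3,dy=+2->D
  (4,5):dx=+1,dy=+2->C; (4,6):dx=-4,dy=-3->C; (5,6):dx=-5,dy=-5->C
Step 2: C = 12, D = 3, total pairs = 15.
Step 3: tau = (C - D)/(n(n-1)/2) = (12 - 3)/15 = 0.600000.
Step 4: Exact two-sided p-value (enumerate n! = 720 permutations of y under H0): p = 0.136111.
Step 5: alpha = 0.05. fail to reject H0.

tau_b = 0.6000 (C=12, D=3), p = 0.136111, fail to reject H0.


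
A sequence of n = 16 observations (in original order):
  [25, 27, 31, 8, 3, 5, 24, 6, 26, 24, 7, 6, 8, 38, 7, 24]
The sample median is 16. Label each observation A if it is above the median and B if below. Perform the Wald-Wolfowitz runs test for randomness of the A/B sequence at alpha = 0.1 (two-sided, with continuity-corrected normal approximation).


Step 1: Compute median = 16; label A = above, B = below.
Labels in order: AAABBBABAABBBABA  (n_A = 8, n_B = 8)
Step 2: Count runs R = 9.
Step 3: Under H0 (random ordering), E[R] = 2*n_A*n_B/(n_A+n_B) + 1 = 2*8*8/16 + 1 = 9.0000.
        Var[R] = 2*n_A*n_B*(2*n_A*n_B - n_A - n_B) / ((n_A+n_B)^2 * (n_A+n_B-1)) = 14336/3840 = 3.7333.
        SD[R] = 1.9322.
Step 4: R = E[R], so z = 0 with no continuity correction.
Step 5: Two-sided p-value via normal approximation = 2*(1 - Phi(|z|)) = 1.000000.
Step 6: alpha = 0.1. fail to reject H0.

R = 9, z = 0.0000, p = 1.000000, fail to reject H0.


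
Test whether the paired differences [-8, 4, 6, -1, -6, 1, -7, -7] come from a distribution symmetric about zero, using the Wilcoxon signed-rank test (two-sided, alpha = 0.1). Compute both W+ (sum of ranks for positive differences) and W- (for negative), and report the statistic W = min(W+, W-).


Step 1: Drop any zero differences (none here) and take |d_i|.
|d| = [8, 4, 6, 1, 6, 1, 7, 7]
Step 2: Midrank |d_i| (ties get averaged ranks).
ranks: |8|->8, |4|->3, |6|->4.5, |1|->1.5, |6|->4.5, |1|->1.5, |7|->6.5, |7|->6.5
Step 3: Attach original signs; sum ranks with positive sign and with negative sign.
W+ = 3 + 4.5 + 1.5 = 9
W- = 8 + 1.5 + 4.5 + 6.5 + 6.5 = 27
(Check: W+ + W- = 36 should equal n(n+1)/2 = 36.)
Step 4: Test statistic W = min(W+, W-) = 9.
Step 5: Ties in |d|, so use the tie-corrected normal approximation.
        E[W] = n(n+1)/4 = 8*9/4 = 18.
        Tie groups: |d|=1 (t=2), |d|=6 (t=2), |d|=7 (t=2); sum(t^3 - t) = 18.
        Var[W] = n(n+1)(2n+1)/24 - sum(t^3-t)/48 = 1224/24 - 18/48 = 50.625.
        z = (W - E[W]) / sqrt(Var[W]) = (9 - 18) / 7.1151 = -1.2649.
        Two-sided p = 2*Phi(z) = 0.205903.
Step 6: alpha = 0.1. fail to reject H0.

W+ = 9, W- = 27, W = min = 9, p = 0.205903, fail to reject H0.


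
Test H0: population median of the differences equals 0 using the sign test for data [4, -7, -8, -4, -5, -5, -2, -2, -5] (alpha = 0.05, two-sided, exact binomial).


Step 1: Discard zero differences. Original n = 9; n_eff = number of nonzero differences = 9.
Nonzero differences (with sign): +4, -7, -8, -4, -5, -5, -2, -2, -5
Step 2: Count signs: positive = 1, negative = 8.
Step 3: Under H0: P(positive) = 0.5, so the number of positives S ~ Bin(9, 0.5).
Step 4: Two-sided exact p-value = sum of Bin(9,0.5) probabilities at or below the observed probability = 0.039062.
Step 5: alpha = 0.05. reject H0.

n_eff = 9, pos = 1, neg = 8, p = 0.039062, reject H0.


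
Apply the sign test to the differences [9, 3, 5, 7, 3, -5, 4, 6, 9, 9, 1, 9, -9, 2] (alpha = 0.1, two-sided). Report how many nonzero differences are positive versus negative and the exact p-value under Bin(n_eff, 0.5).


Step 1: Discard zero differences. Original n = 14; n_eff = number of nonzero differences = 14.
Nonzero differences (with sign): +9, +3, +5, +7, +3, -5, +4, +6, +9, +9, +1, +9, -9, +2
Step 2: Count signs: positive = 12, negative = 2.
Step 3: Under H0: P(positive) = 0.5, so the number of positives S ~ Bin(14, 0.5).
Step 4: Two-sided exact p-value = sum of Bin(14,0.5) probabilities at or below the observed probability = 0.012939.
Step 5: alpha = 0.1. reject H0.

n_eff = 14, pos = 12, neg = 2, p = 0.012939, reject H0.


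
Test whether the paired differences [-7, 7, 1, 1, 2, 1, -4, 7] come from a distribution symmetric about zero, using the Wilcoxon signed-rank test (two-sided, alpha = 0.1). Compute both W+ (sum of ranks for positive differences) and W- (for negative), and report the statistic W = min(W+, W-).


Step 1: Drop any zero differences (none here) and take |d_i|.
|d| = [7, 7, 1, 1, 2, 1, 4, 7]
Step 2: Midrank |d_i| (ties get averaged ranks).
ranks: |7|->7, |7|->7, |1|->2, |1|->2, |2|->4, |1|->2, |4|->5, |7|->7
Step 3: Attach original signs; sum ranks with positive sign and with negative sign.
W+ = 7 + 2 + 2 + 4 + 2 + 7 = 24
W- = 7 + 5 = 12
(Check: W+ + W- = 36 should equal n(n+1)/2 = 36.)
Step 4: Test statistic W = min(W+, W-) = 12.
Step 5: Ties in |d|, so use the tie-corrected normal approximation.
        E[W] = n(n+1)/4 = 8*9/4 = 18.
        Tie groups: |d|=1 (t=3), |d|=7 (t=3); sum(t^3 - t) = 48.
        Var[W] = n(n+1)(2n+1)/24 - sum(t^3-t)/48 = 1224/24 - 48/48 = 50.
        z = (W - E[W]) / sqrt(Var[W]) = (12 - 18) / 7.0711 = -0.8485.
        Two-sided p = 2*Phi(z) = 0.396144.
Step 6: alpha = 0.1. fail to reject H0.

W+ = 24, W- = 12, W = min = 12, p = 0.396144, fail to reject H0.


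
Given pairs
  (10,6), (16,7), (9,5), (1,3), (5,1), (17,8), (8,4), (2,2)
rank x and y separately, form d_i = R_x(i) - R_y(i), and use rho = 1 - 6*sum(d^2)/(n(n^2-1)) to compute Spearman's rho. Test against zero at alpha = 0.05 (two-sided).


Step 1: Rank x and y separately (midranks; no ties here).
rank(x): 10->6, 16->7, 9->5, 1->1, 5->3, 17->8, 8->4, 2->2
rank(y): 6->6, 7->7, 5->5, 3->3, 1->1, 8->8, 4->4, 2->2
Step 2: d_i = R_x(i) - R_y(i); compute d_i^2.
  (6-6)^2=0, (7-7)^2=0, (5-5)^2=0, (1-3)^2=4, (3-1)^2=4, (8-8)^2=0, (4-4)^2=0, (2-2)^2=0
sum(d^2) = 8.
Step 3: rho = 1 - 6*8 / (8*(8^2 - 1)) = 1 - 48/504 = 0.904762.
Step 4: Under H0, t = rho * sqrt((n-2)/(1-rho^2)) = 5.2034 ~ t(6).
Step 5: Two-sided p-value from the t-distribution with 6 df = 0.002008.
Step 6: alpha = 0.05. reject H0.

rho = 0.9048, p = 0.002008, reject H0 at alpha = 0.05.


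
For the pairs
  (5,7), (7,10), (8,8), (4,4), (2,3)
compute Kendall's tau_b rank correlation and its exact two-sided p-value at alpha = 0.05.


Step 1: Enumerate the 10 unordered pairs (i,j) with i<j and classify each by sign(x_j-x_i) * sign(y_j-y_i).
  (1,2):dx=+2,dy=+3->C; (1,3):dx=+3,dy=+1->C; (1,4):dx=-1,dy=-3->C; (1,5):dx=-3,dy=-4->C
  (2,3):dx=+1,dy=-2->D; (2,4):dx=-3,dy=-6->C; (2,5):dx=-5,dy=-7->C; (3,4):dx=-4,dy=-4->C
  (3,5):dx=-6,dy=-5->C; (4,5):dx=-2,dy=-1->C
Step 2: C = 9, D = 1, total pairs = 10.
Step 3: tau = (C - D)/(n(n-1)/2) = (9 - 1)/10 = 0.800000.
Step 4: Exact two-sided p-value (enumerate n! = 120 permutations of y under H0): p = 0.083333.
Step 5: alpha = 0.05. fail to reject H0.

tau_b = 0.8000 (C=9, D=1), p = 0.083333, fail to reject H0.


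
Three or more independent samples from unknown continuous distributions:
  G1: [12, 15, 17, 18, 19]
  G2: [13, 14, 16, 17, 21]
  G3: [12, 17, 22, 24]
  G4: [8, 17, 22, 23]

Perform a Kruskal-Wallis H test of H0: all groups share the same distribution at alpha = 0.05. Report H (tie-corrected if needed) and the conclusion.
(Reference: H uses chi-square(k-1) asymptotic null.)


Step 1: Combine all N = 18 observations and assign midranks.
sorted (value, group, rank): (8,G4,1), (12,G1,2.5), (12,G3,2.5), (13,G2,4), (14,G2,5), (15,G1,6), (16,G2,7), (17,G1,9.5), (17,G2,9.5), (17,G3,9.5), (17,G4,9.5), (18,G1,12), (19,G1,13), (21,G2,14), (22,G3,15.5), (22,G4,15.5), (23,G4,17), (24,G3,18)
Step 2: Sum ranks within each group.
R_1 = 43 (n_1 = 5)
R_2 = 39.5 (n_2 = 5)
R_3 = 45.5 (n_3 = 4)
R_4 = 43 (n_4 = 4)
Step 3: H = 12/(N(N+1)) * sum(R_i^2/n_i) - 3(N+1)
     = 12/(18*19) * (43^2/5 + 39.5^2/5 + 45.5^2/4 + 43^2/4) - 3*19
     = 0.035088 * 1661.66 - 57
     = 1.303947.
Step 4: Ties present; correction factor C = 1 - 72/(18^3 - 18) = 0.987616. Corrected H = 1.303947 / 0.987616 = 1.320298.
Step 5: Under H0, H ~ chi^2(3); p-value = 0.724319.
Step 6: alpha = 0.05. fail to reject H0.

H = 1.3203, df = 3, p = 0.724319, fail to reject H0.


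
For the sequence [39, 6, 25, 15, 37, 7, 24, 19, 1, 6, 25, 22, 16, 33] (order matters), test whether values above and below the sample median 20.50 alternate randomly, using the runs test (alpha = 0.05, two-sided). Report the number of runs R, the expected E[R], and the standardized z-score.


Step 1: Compute median = 20.50; label A = above, B = below.
Labels in order: ABABABABBBAABA  (n_A = 7, n_B = 7)
Step 2: Count runs R = 11.
Step 3: Under H0 (random ordering), E[R] = 2*n_A*n_B/(n_A+n_B) + 1 = 2*7*7/14 + 1 = 8.0000.
        Var[R] = 2*n_A*n_B*(2*n_A*n_B - n_A - n_B) / ((n_A+n_B)^2 * (n_A+n_B-1)) = 8232/2548 = 3.2308.
        SD[R] = 1.7974.
Step 4: Continuity-corrected z = (R - 0.5 - E[R]) / SD[R] = (11 - 0.5 - 8.0000) / 1.7974 = 1.3909.
Step 5: Two-sided p-value via normal approximation = 2*(1 - Phi(|z|)) = 0.164264.
Step 6: alpha = 0.05. fail to reject H0.

R = 11, z = 1.3909, p = 0.164264, fail to reject H0.


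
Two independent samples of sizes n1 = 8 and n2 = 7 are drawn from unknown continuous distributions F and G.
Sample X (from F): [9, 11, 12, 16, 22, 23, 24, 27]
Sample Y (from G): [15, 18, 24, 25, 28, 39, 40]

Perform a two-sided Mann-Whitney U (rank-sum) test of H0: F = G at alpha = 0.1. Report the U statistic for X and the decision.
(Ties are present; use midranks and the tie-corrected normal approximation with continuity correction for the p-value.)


Step 1: Combine and sort all 15 observations; assign midranks.
sorted (value, group): (9,X), (11,X), (12,X), (15,Y), (16,X), (18,Y), (22,X), (23,X), (24,X), (24,Y), (25,Y), (27,X), (28,Y), (39,Y), (40,Y)
ranks: 9->1, 11->2, 12->3, 15->4, 16->5, 18->6, 22->7, 23->8, 24->9.5, 24->9.5, 25->11, 27->12, 28->13, 39->14, 40->15
Step 2: Rank sum for X: R1 = 1 + 2 + 3 + 5 + 7 + 8 + 9.5 + 12 = 47.5.
Step 3: U_X = R1 - n1(n1+1)/2 = 47.5 - 8*9/2 = 47.5 - 36 = 11.5.
       U_Y = n1*n2 - U_X = 56 - 11.5 = 44.5.
Step 4: Ties are present, so use the tie-corrected normal approximation (with continuity correction) for the p-value.
Step 5: p-value = 0.063840; compare to alpha = 0.1. reject H0.

U_X = 11.5, p = 0.063840, reject H0 at alpha = 0.1.


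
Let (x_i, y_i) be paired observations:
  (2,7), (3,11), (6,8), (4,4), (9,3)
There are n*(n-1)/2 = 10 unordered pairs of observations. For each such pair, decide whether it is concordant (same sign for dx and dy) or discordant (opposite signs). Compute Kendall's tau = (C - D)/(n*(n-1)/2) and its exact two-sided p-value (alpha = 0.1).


Step 1: Enumerate the 10 unordered pairs (i,j) with i<j and classify each by sign(x_j-x_i) * sign(y_j-y_i).
  (1,2):dx=+1,dy=+4->C; (1,3):dx=+4,dy=+1->C; (1,4):dx=+2,dy=-3->D; (1,5):dx=+7,dy=-4->D
  (2,3):dx=+3,dy=-3->D; (2,4):dx=+1,dy=-7->D; (2,5):dx=+6,dy=-8->D; (3,4):dx=-2,dy=-4->C
  (3,5):dx=+3,dy=-5->D; (4,5):dx=+5,dy=-1->D
Step 2: C = 3, D = 7, total pairs = 10.
Step 3: tau = (C - D)/(n(n-1)/2) = (3 - 7)/10 = -0.400000.
Step 4: Exact two-sided p-value (enumerate n! = 120 permutations of y under H0): p = 0.483333.
Step 5: alpha = 0.1. fail to reject H0.

tau_b = -0.4000 (C=3, D=7), p = 0.483333, fail to reject H0.


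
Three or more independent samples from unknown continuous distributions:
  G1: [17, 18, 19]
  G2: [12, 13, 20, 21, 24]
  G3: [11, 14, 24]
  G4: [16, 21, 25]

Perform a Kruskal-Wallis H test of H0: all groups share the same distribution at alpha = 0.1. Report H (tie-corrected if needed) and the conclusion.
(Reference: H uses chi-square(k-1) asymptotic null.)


Step 1: Combine all N = 14 observations and assign midranks.
sorted (value, group, rank): (11,G3,1), (12,G2,2), (13,G2,3), (14,G3,4), (16,G4,5), (17,G1,6), (18,G1,7), (19,G1,8), (20,G2,9), (21,G2,10.5), (21,G4,10.5), (24,G2,12.5), (24,G3,12.5), (25,G4,14)
Step 2: Sum ranks within each group.
R_1 = 21 (n_1 = 3)
R_2 = 37 (n_2 = 5)
R_3 = 17.5 (n_3 = 3)
R_4 = 29.5 (n_4 = 3)
Step 3: H = 12/(N(N+1)) * sum(R_i^2/n_i) - 3(N+1)
     = 12/(14*15) * (21^2/3 + 37^2/5 + 17.5^2/3 + 29.5^2/3) - 3*15
     = 0.057143 * 812.967 - 45
     = 1.455238.
Step 4: Ties present; correction factor C = 1 - 12/(14^3 - 14) = 0.995604. Corrected H = 1.455238 / 0.995604 = 1.461663.
Step 5: Under H0, H ~ chi^2(3); p-value = 0.691146.
Step 6: alpha = 0.1. fail to reject H0.

H = 1.4617, df = 3, p = 0.691146, fail to reject H0.


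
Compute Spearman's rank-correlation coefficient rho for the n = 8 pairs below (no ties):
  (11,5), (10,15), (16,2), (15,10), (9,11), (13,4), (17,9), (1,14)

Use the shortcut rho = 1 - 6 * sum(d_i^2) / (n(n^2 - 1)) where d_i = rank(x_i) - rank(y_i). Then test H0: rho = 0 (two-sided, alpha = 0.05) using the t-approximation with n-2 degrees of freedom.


Step 1: Rank x and y separately (midranks; no ties here).
rank(x): 11->4, 10->3, 16->7, 15->6, 9->2, 13->5, 17->8, 1->1
rank(y): 5->3, 15->8, 2->1, 10->5, 11->6, 4->2, 9->4, 14->7
Step 2: d_i = R_x(i) - R_y(i); compute d_i^2.
  (4-3)^2=1, (3-8)^2=25, (7-1)^2=36, (6-5)^2=1, (2-6)^2=16, (5-2)^2=9, (8-4)^2=16, (1-7)^2=36
sum(d^2) = 140.
Step 3: rho = 1 - 6*140 / (8*(8^2 - 1)) = 1 - 840/504 = -0.666667.
Step 4: Under H0, t = rho * sqrt((n-2)/(1-rho^2)) = -2.1909 ~ t(6).
Step 5: Two-sided p-value from the t-distribution with 6 df = 0.070988.
Step 6: alpha = 0.05. fail to reject H0.

rho = -0.6667, p = 0.070988, fail to reject H0 at alpha = 0.05.


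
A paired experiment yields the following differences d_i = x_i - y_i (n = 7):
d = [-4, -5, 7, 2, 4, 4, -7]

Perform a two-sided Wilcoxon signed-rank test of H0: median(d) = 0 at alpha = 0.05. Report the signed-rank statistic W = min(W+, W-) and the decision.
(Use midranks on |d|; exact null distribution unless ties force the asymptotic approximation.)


Step 1: Drop any zero differences (none here) and take |d_i|.
|d| = [4, 5, 7, 2, 4, 4, 7]
Step 2: Midrank |d_i| (ties get averaged ranks).
ranks: |4|->3, |5|->5, |7|->6.5, |2|->1, |4|->3, |4|->3, |7|->6.5
Step 3: Attach original signs; sum ranks with positive sign and with negative sign.
W+ = 6.5 + 1 + 3 + 3 = 13.5
W- = 3 + 5 + 6.5 = 14.5
(Check: W+ + W- = 28 should equal n(n+1)/2 = 28.)
Step 4: Test statistic W = min(W+, W-) = 13.5.
Step 5: Ties in |d|, so use the tie-corrected normal approximation.
        E[W] = n(n+1)/4 = 7*8/4 = 14.
        Tie groups: |d|=4 (t=3), |d|=7 (t=2); sum(t^3 - t) = 30.
        Var[W] = n(n+1)(2n+1)/24 - sum(t^3-t)/48 = 840/24 - 30/48 = 34.375.
        z = (W - E[W]) / sqrt(Var[W]) = (13.5 - 14) / 5.8630 = -0.0853.
        Two-sided p = 2*Phi(z) = 0.932039.
Step 6: alpha = 0.05. fail to reject H0.

W+ = 13.5, W- = 14.5, W = min = 13.5, p = 0.932039, fail to reject H0.


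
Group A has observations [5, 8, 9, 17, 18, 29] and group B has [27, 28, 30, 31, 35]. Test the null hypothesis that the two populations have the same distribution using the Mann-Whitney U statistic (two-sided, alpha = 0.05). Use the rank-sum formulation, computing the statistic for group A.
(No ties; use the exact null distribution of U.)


Step 1: Combine and sort all 11 observations; assign midranks.
sorted (value, group): (5,X), (8,X), (9,X), (17,X), (18,X), (27,Y), (28,Y), (29,X), (30,Y), (31,Y), (35,Y)
ranks: 5->1, 8->2, 9->3, 17->4, 18->5, 27->6, 28->7, 29->8, 30->9, 31->10, 35->11
Step 2: Rank sum for X: R1 = 1 + 2 + 3 + 4 + 5 + 8 = 23.
Step 3: U_X = R1 - n1(n1+1)/2 = 23 - 6*7/2 = 23 - 21 = 2.
       U_Y = n1*n2 - U_X = 30 - 2 = 28.
Step 4: No ties, so the exact null distribution of U (based on enumerating the C(11,6) = 462 equally likely rank assignments) gives the two-sided p-value.
Step 5: p-value = 0.017316; compare to alpha = 0.05. reject H0.

U_X = 2, p = 0.017316, reject H0 at alpha = 0.05.


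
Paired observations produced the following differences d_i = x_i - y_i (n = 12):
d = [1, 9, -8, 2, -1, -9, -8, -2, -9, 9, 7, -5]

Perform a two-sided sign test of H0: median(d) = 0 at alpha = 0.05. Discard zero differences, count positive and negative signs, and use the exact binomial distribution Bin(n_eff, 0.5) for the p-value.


Step 1: Discard zero differences. Original n = 12; n_eff = number of nonzero differences = 12.
Nonzero differences (with sign): +1, +9, -8, +2, -1, -9, -8, -2, -9, +9, +7, -5
Step 2: Count signs: positive = 5, negative = 7.
Step 3: Under H0: P(positive) = 0.5, so the number of positives S ~ Bin(12, 0.5).
Step 4: Two-sided exact p-value = sum of Bin(12,0.5) probabilities at or below the observed probability = 0.774414.
Step 5: alpha = 0.05. fail to reject H0.

n_eff = 12, pos = 5, neg = 7, p = 0.774414, fail to reject H0.


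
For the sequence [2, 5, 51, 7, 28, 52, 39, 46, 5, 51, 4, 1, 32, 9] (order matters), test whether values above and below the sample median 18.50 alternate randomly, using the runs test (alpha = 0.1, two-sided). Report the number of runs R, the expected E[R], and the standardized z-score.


Step 1: Compute median = 18.50; label A = above, B = below.
Labels in order: BBABAAAABABBAB  (n_A = 7, n_B = 7)
Step 2: Count runs R = 9.
Step 3: Under H0 (random ordering), E[R] = 2*n_A*n_B/(n_A+n_B) + 1 = 2*7*7/14 + 1 = 8.0000.
        Var[R] = 2*n_A*n_B*(2*n_A*n_B - n_A - n_B) / ((n_A+n_B)^2 * (n_A+n_B-1)) = 8232/2548 = 3.2308.
        SD[R] = 1.7974.
Step 4: Continuity-corrected z = (R - 0.5 - E[R]) / SD[R] = (9 - 0.5 - 8.0000) / 1.7974 = 0.2782.
Step 5: Two-sided p-value via normal approximation = 2*(1 - Phi(|z|)) = 0.780879.
Step 6: alpha = 0.1. fail to reject H0.

R = 9, z = 0.2782, p = 0.780879, fail to reject H0.


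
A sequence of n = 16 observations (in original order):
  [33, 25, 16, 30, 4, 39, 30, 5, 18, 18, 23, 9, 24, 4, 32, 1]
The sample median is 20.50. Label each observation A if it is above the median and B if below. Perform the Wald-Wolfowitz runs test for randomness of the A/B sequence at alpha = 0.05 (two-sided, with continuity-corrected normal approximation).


Step 1: Compute median = 20.50; label A = above, B = below.
Labels in order: AABABAABBBABABAB  (n_A = 8, n_B = 8)
Step 2: Count runs R = 12.
Step 3: Under H0 (random ordering), E[R] = 2*n_A*n_B/(n_A+n_B) + 1 = 2*8*8/16 + 1 = 9.0000.
        Var[R] = 2*n_A*n_B*(2*n_A*n_B - n_A - n_B) / ((n_A+n_B)^2 * (n_A+n_B-1)) = 14336/3840 = 3.7333.
        SD[R] = 1.9322.
Step 4: Continuity-corrected z = (R - 0.5 - E[R]) / SD[R] = (12 - 0.5 - 9.0000) / 1.9322 = 1.2939.
Step 5: Two-sided p-value via normal approximation = 2*(1 - Phi(|z|)) = 0.195709.
Step 6: alpha = 0.05. fail to reject H0.

R = 12, z = 1.2939, p = 0.195709, fail to reject H0.


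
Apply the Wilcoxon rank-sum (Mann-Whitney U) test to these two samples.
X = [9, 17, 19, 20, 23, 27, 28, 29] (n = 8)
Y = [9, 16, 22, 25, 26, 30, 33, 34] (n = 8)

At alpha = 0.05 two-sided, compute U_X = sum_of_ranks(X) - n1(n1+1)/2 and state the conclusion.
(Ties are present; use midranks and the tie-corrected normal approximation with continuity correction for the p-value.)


Step 1: Combine and sort all 16 observations; assign midranks.
sorted (value, group): (9,X), (9,Y), (16,Y), (17,X), (19,X), (20,X), (22,Y), (23,X), (25,Y), (26,Y), (27,X), (28,X), (29,X), (30,Y), (33,Y), (34,Y)
ranks: 9->1.5, 9->1.5, 16->3, 17->4, 19->5, 20->6, 22->7, 23->8, 25->9, 26->10, 27->11, 28->12, 29->13, 30->14, 33->15, 34->16
Step 2: Rank sum for X: R1 = 1.5 + 4 + 5 + 6 + 8 + 11 + 12 + 13 = 60.5.
Step 3: U_X = R1 - n1(n1+1)/2 = 60.5 - 8*9/2 = 60.5 - 36 = 24.5.
       U_Y = n1*n2 - U_X = 64 - 24.5 = 39.5.
Step 4: Ties are present, so use the tie-corrected normal approximation (with continuity correction) for the p-value.
Step 5: p-value = 0.461920; compare to alpha = 0.05. fail to reject H0.

U_X = 24.5, p = 0.461920, fail to reject H0 at alpha = 0.05.


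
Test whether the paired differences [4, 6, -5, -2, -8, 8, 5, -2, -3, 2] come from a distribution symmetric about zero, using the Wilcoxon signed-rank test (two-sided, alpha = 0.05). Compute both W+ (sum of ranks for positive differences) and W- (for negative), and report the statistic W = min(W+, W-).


Step 1: Drop any zero differences (none here) and take |d_i|.
|d| = [4, 6, 5, 2, 8, 8, 5, 2, 3, 2]
Step 2: Midrank |d_i| (ties get averaged ranks).
ranks: |4|->5, |6|->8, |5|->6.5, |2|->2, |8|->9.5, |8|->9.5, |5|->6.5, |2|->2, |3|->4, |2|->2
Step 3: Attach original signs; sum ranks with positive sign and with negative sign.
W+ = 5 + 8 + 9.5 + 6.5 + 2 = 31
W- = 6.5 + 2 + 9.5 + 2 + 4 = 24
(Check: W+ + W- = 55 should equal n(n+1)/2 = 55.)
Step 4: Test statistic W = min(W+, W-) = 24.
Step 5: Ties in |d|, so use the tie-corrected normal approximation.
        E[W] = n(n+1)/4 = 10*11/4 = 27.5.
        Tie groups: |d|=2 (t=3), |d|=5 (t=2), |d|=8 (t=2); sum(t^3 - t) = 36.
        Var[W] = n(n+1)(2n+1)/24 - sum(t^3-t)/48 = 2310/24 - 36/48 = 95.5.
        z = (W - E[W]) / sqrt(Var[W]) = (24 - 27.5) / 9.7724 = -0.3582.
        Two-sided p = 2*Phi(z) = 0.720230.
Step 6: alpha = 0.05. fail to reject H0.

W+ = 31, W- = 24, W = min = 24, p = 0.720230, fail to reject H0.


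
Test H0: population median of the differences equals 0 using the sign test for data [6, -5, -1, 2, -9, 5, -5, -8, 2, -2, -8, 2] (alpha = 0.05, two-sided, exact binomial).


Step 1: Discard zero differences. Original n = 12; n_eff = number of nonzero differences = 12.
Nonzero differences (with sign): +6, -5, -1, +2, -9, +5, -5, -8, +2, -2, -8, +2
Step 2: Count signs: positive = 5, negative = 7.
Step 3: Under H0: P(positive) = 0.5, so the number of positives S ~ Bin(12, 0.5).
Step 4: Two-sided exact p-value = sum of Bin(12,0.5) probabilities at or below the observed probability = 0.774414.
Step 5: alpha = 0.05. fail to reject H0.

n_eff = 12, pos = 5, neg = 7, p = 0.774414, fail to reject H0.


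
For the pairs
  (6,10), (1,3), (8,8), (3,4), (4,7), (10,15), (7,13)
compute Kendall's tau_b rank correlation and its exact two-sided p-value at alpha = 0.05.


Step 1: Enumerate the 21 unordered pairs (i,j) with i<j and classify each by sign(x_j-x_i) * sign(y_j-y_i).
  (1,2):dx=-5,dy=-7->C; (1,3):dx=+2,dy=-2->D; (1,4):dx=-3,dy=-6->C; (1,5):dx=-2,dy=-3->C
  (1,6):dx=+4,dy=+5->C; (1,7):dx=+1,dy=+3->C; (2,3):dx=+7,dy=+5->C; (2,4):dx=+2,dy=+1->C
  (2,5):dx=+3,dy=+4->C; (2,6):dx=+9,dy=+12->C; (2,7):dx=+6,dy=+10->C; (3,4):dx=-5,dy=-4->C
  (3,5):dx=-4,dy=-1->C; (3,6):dx=+2,dy=+7->C; (3,7):dx=-1,dy=+5->D; (4,5):dx=+1,dy=+3->C
  (4,6):dx=+7,dy=+11->C; (4,7):dx=+4,dy=+9->C; (5,6):dx=+6,dy=+8->C; (5,7):dx=+3,dy=+6->C
  (6,7):dx=-3,dy=-2->C
Step 2: C = 19, D = 2, total pairs = 21.
Step 3: tau = (C - D)/(n(n-1)/2) = (19 - 2)/21 = 0.809524.
Step 4: Exact two-sided p-value (enumerate n! = 5040 permutations of y under H0): p = 0.010714.
Step 5: alpha = 0.05. reject H0.

tau_b = 0.8095 (C=19, D=2), p = 0.010714, reject H0.


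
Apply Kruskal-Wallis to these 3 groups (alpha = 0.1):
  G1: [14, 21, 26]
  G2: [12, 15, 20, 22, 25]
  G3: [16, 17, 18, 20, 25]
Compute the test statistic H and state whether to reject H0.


Step 1: Combine all N = 13 observations and assign midranks.
sorted (value, group, rank): (12,G2,1), (14,G1,2), (15,G2,3), (16,G3,4), (17,G3,5), (18,G3,6), (20,G2,7.5), (20,G3,7.5), (21,G1,9), (22,G2,10), (25,G2,11.5), (25,G3,11.5), (26,G1,13)
Step 2: Sum ranks within each group.
R_1 = 24 (n_1 = 3)
R_2 = 33 (n_2 = 5)
R_3 = 34 (n_3 = 5)
Step 3: H = 12/(N(N+1)) * sum(R_i^2/n_i) - 3(N+1)
     = 12/(13*14) * (24^2/3 + 33^2/5 + 34^2/5) - 3*14
     = 0.065934 * 641 - 42
     = 0.263736.
Step 4: Ties present; correction factor C = 1 - 12/(13^3 - 13) = 0.994505. Corrected H = 0.263736 / 0.994505 = 0.265193.
Step 5: Under H0, H ~ chi^2(2); p-value = 0.875818.
Step 6: alpha = 0.1. fail to reject H0.

H = 0.2652, df = 2, p = 0.875818, fail to reject H0.


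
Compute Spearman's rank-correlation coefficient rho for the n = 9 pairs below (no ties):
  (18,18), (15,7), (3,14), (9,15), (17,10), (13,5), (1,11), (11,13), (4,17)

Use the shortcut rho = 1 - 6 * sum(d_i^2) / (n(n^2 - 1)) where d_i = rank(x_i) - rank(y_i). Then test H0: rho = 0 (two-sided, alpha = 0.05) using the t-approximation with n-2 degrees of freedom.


Step 1: Rank x and y separately (midranks; no ties here).
rank(x): 18->9, 15->7, 3->2, 9->4, 17->8, 13->6, 1->1, 11->5, 4->3
rank(y): 18->9, 7->2, 14->6, 15->7, 10->3, 5->1, 11->4, 13->5, 17->8
Step 2: d_i = R_x(i) - R_y(i); compute d_i^2.
  (9-9)^2=0, (7-2)^2=25, (2-6)^2=16, (4-7)^2=9, (8-3)^2=25, (6-1)^2=25, (1-4)^2=9, (5-5)^2=0, (3-8)^2=25
sum(d^2) = 134.
Step 3: rho = 1 - 6*134 / (9*(9^2 - 1)) = 1 - 804/720 = -0.116667.
Step 4: Under H0, t = rho * sqrt((n-2)/(1-rho^2)) = -0.3108 ~ t(7).
Step 5: Two-sided p-value from the t-distribution with 7 df = 0.765008.
Step 6: alpha = 0.05. fail to reject H0.

rho = -0.1167, p = 0.765008, fail to reject H0 at alpha = 0.05.


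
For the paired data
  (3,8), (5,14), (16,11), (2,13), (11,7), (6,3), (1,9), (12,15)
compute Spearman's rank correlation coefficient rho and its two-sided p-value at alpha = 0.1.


Step 1: Rank x and y separately (midranks; no ties here).
rank(x): 3->3, 5->4, 16->8, 2->2, 11->6, 6->5, 1->1, 12->7
rank(y): 8->3, 14->7, 11->5, 13->6, 7->2, 3->1, 9->4, 15->8
Step 2: d_i = R_x(i) - R_y(i); compute d_i^2.
  (3-3)^2=0, (4-7)^2=9, (8-5)^2=9, (2-6)^2=16, (6-2)^2=16, (5-1)^2=16, (1-4)^2=9, (7-8)^2=1
sum(d^2) = 76.
Step 3: rho = 1 - 6*76 / (8*(8^2 - 1)) = 1 - 456/504 = 0.095238.
Step 4: Under H0, t = rho * sqrt((n-2)/(1-rho^2)) = 0.2343 ~ t(6).
Step 5: Two-sided p-value from the t-distribution with 6 df = 0.822505.
Step 6: alpha = 0.1. fail to reject H0.

rho = 0.0952, p = 0.822505, fail to reject H0 at alpha = 0.1.


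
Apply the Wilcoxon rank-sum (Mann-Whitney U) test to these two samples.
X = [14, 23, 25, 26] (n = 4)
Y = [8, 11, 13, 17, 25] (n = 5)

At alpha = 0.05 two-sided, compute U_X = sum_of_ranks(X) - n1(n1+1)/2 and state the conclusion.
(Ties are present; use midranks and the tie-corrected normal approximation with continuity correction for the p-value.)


Step 1: Combine and sort all 9 observations; assign midranks.
sorted (value, group): (8,Y), (11,Y), (13,Y), (14,X), (17,Y), (23,X), (25,X), (25,Y), (26,X)
ranks: 8->1, 11->2, 13->3, 14->4, 17->5, 23->6, 25->7.5, 25->7.5, 26->9
Step 2: Rank sum for X: R1 = 4 + 6 + 7.5 + 9 = 26.5.
Step 3: U_X = R1 - n1(n1+1)/2 = 26.5 - 4*5/2 = 26.5 - 10 = 16.5.
       U_Y = n1*n2 - U_X = 20 - 16.5 = 3.5.
Step 4: Ties are present, so use the tie-corrected normal approximation (with continuity correction) for the p-value.
Step 5: p-value = 0.139983; compare to alpha = 0.05. fail to reject H0.

U_X = 16.5, p = 0.139983, fail to reject H0 at alpha = 0.05.


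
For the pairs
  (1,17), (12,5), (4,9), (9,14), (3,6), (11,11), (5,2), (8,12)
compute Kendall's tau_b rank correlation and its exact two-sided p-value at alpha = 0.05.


Step 1: Enumerate the 28 unordered pairs (i,j) with i<j and classify each by sign(x_j-x_i) * sign(y_j-y_i).
  (1,2):dx=+11,dy=-12->D; (1,3):dx=+3,dy=-8->D; (1,4):dx=+8,dy=-3->D; (1,5):dx=+2,dy=-11->D
  (1,6):dx=+10,dy=-6->D; (1,7):dx=+4,dy=-15->D; (1,8):dx=+7,dy=-5->D; (2,3):dx=-8,dy=+4->D
  (2,4):dx=-3,dy=+9->D; (2,5):dx=-9,dy=+1->D; (2,6):dx=-1,dy=+6->D; (2,7):dx=-7,dy=-3->C
  (2,8):dx=-4,dy=+7->D; (3,4):dx=+5,dy=+5->C; (3,5):dx=-1,dy=-3->C; (3,6):dx=+7,dy=+2->C
  (3,7):dx=+1,dy=-7->D; (3,8):dx=+4,dy=+3->C; (4,5):dx=-6,dy=-8->C; (4,6):dx=+2,dy=-3->D
  (4,7):dx=-4,dy=-12->C; (4,8):dx=-1,dy=-2->C; (5,6):dx=+8,dy=+5->C; (5,7):dx=+2,dy=-4->D
  (5,8):dx=+5,dy=+6->C; (6,7):dx=-6,dy=-9->C; (6,8):dx=-3,dy=+1->D; (7,8):dx=+3,dy=+10->C
Step 2: C = 12, D = 16, total pairs = 28.
Step 3: tau = (C - D)/(n(n-1)/2) = (12 - 16)/28 = -0.142857.
Step 4: Exact two-sided p-value (enumerate n! = 40320 permutations of y under H0): p = 0.719544.
Step 5: alpha = 0.05. fail to reject H0.

tau_b = -0.1429 (C=12, D=16), p = 0.719544, fail to reject H0.


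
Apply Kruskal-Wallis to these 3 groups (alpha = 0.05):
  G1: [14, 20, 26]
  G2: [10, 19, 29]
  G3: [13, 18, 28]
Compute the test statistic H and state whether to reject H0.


Step 1: Combine all N = 9 observations and assign midranks.
sorted (value, group, rank): (10,G2,1), (13,G3,2), (14,G1,3), (18,G3,4), (19,G2,5), (20,G1,6), (26,G1,7), (28,G3,8), (29,G2,9)
Step 2: Sum ranks within each group.
R_1 = 16 (n_1 = 3)
R_2 = 15 (n_2 = 3)
R_3 = 14 (n_3 = 3)
Step 3: H = 12/(N(N+1)) * sum(R_i^2/n_i) - 3(N+1)
     = 12/(9*10) * (16^2/3 + 15^2/3 + 14^2/3) - 3*10
     = 0.133333 * 225.667 - 30
     = 0.088889.
Step 4: No ties, so H is used without correction.
Step 5: Under H0, H ~ chi^2(2); p-value = 0.956529.
Step 6: alpha = 0.05. fail to reject H0.

H = 0.0889, df = 2, p = 0.956529, fail to reject H0.


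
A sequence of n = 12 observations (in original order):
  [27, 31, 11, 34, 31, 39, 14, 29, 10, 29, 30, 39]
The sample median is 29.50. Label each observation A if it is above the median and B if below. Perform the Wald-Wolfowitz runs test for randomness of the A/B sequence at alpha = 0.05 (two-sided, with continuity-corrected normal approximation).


Step 1: Compute median = 29.50; label A = above, B = below.
Labels in order: BABAAABBBBAA  (n_A = 6, n_B = 6)
Step 2: Count runs R = 6.
Step 3: Under H0 (random ordering), E[R] = 2*n_A*n_B/(n_A+n_B) + 1 = 2*6*6/12 + 1 = 7.0000.
        Var[R] = 2*n_A*n_B*(2*n_A*n_B - n_A - n_B) / ((n_A+n_B)^2 * (n_A+n_B-1)) = 4320/1584 = 2.7273.
        SD[R] = 1.6514.
Step 4: Continuity-corrected z = (R + 0.5 - E[R]) / SD[R] = (6 + 0.5 - 7.0000) / 1.6514 = -0.3028.
Step 5: Two-sided p-value via normal approximation = 2*(1 - Phi(|z|)) = 0.762069.
Step 6: alpha = 0.05. fail to reject H0.

R = 6, z = -0.3028, p = 0.762069, fail to reject H0.


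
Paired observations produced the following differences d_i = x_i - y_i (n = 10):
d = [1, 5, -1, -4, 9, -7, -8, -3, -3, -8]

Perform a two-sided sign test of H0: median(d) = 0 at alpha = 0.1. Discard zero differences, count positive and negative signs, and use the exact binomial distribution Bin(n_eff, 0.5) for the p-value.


Step 1: Discard zero differences. Original n = 10; n_eff = number of nonzero differences = 10.
Nonzero differences (with sign): +1, +5, -1, -4, +9, -7, -8, -3, -3, -8
Step 2: Count signs: positive = 3, negative = 7.
Step 3: Under H0: P(positive) = 0.5, so the number of positives S ~ Bin(10, 0.5).
Step 4: Two-sided exact p-value = sum of Bin(10,0.5) probabilities at or below the observed probability = 0.343750.
Step 5: alpha = 0.1. fail to reject H0.

n_eff = 10, pos = 3, neg = 7, p = 0.343750, fail to reject H0.


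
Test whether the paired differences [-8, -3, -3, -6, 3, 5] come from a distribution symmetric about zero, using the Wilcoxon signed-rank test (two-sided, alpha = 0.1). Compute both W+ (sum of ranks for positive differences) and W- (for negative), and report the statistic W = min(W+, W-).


Step 1: Drop any zero differences (none here) and take |d_i|.
|d| = [8, 3, 3, 6, 3, 5]
Step 2: Midrank |d_i| (ties get averaged ranks).
ranks: |8|->6, |3|->2, |3|->2, |6|->5, |3|->2, |5|->4
Step 3: Attach original signs; sum ranks with positive sign and with negative sign.
W+ = 2 + 4 = 6
W- = 6 + 2 + 2 + 5 = 15
(Check: W+ + W- = 21 should equal n(n+1)/2 = 21.)
Step 4: Test statistic W = min(W+, W-) = 6.
Step 5: Ties in |d|, so use the tie-corrected normal approximation.
        E[W] = n(n+1)/4 = 6*7/4 = 10.5.
        Tie groups: |d|=3 (t=3); sum(t^3 - t) = 24.
        Var[W] = n(n+1)(2n+1)/24 - sum(t^3-t)/48 = 546/24 - 24/48 = 22.25.
        z = (W - E[W]) / sqrt(Var[W]) = (6 - 10.5) / 4.7170 = -0.9540.
        Two-sided p = 2*Phi(z) = 0.340085.
Step 6: alpha = 0.1. fail to reject H0.

W+ = 6, W- = 15, W = min = 6, p = 0.340085, fail to reject H0.


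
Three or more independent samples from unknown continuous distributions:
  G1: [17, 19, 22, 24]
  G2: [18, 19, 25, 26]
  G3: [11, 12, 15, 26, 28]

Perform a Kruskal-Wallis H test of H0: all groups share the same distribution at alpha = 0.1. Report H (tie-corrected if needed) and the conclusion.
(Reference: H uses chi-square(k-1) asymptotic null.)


Step 1: Combine all N = 13 observations and assign midranks.
sorted (value, group, rank): (11,G3,1), (12,G3,2), (15,G3,3), (17,G1,4), (18,G2,5), (19,G1,6.5), (19,G2,6.5), (22,G1,8), (24,G1,9), (25,G2,10), (26,G2,11.5), (26,G3,11.5), (28,G3,13)
Step 2: Sum ranks within each group.
R_1 = 27.5 (n_1 = 4)
R_2 = 33 (n_2 = 4)
R_3 = 30.5 (n_3 = 5)
Step 3: H = 12/(N(N+1)) * sum(R_i^2/n_i) - 3(N+1)
     = 12/(13*14) * (27.5^2/4 + 33^2/4 + 30.5^2/5) - 3*14
     = 0.065934 * 647.362 - 42
     = 0.683242.
Step 4: Ties present; correction factor C = 1 - 12/(13^3 - 13) = 0.994505. Corrected H = 0.683242 / 0.994505 = 0.687017.
Step 5: Under H0, H ~ chi^2(2); p-value = 0.709278.
Step 6: alpha = 0.1. fail to reject H0.

H = 0.6870, df = 2, p = 0.709278, fail to reject H0.


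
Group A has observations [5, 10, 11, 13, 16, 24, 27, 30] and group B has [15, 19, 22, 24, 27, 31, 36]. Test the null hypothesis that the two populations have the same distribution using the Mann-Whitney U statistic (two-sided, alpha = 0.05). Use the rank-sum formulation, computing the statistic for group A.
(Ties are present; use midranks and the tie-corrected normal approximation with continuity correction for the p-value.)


Step 1: Combine and sort all 15 observations; assign midranks.
sorted (value, group): (5,X), (10,X), (11,X), (13,X), (15,Y), (16,X), (19,Y), (22,Y), (24,X), (24,Y), (27,X), (27,Y), (30,X), (31,Y), (36,Y)
ranks: 5->1, 10->2, 11->3, 13->4, 15->5, 16->6, 19->7, 22->8, 24->9.5, 24->9.5, 27->11.5, 27->11.5, 30->13, 31->14, 36->15
Step 2: Rank sum for X: R1 = 1 + 2 + 3 + 4 + 6 + 9.5 + 11.5 + 13 = 50.
Step 3: U_X = R1 - n1(n1+1)/2 = 50 - 8*9/2 = 50 - 36 = 14.
       U_Y = n1*n2 - U_X = 56 - 14 = 42.
Step 4: Ties are present, so use the tie-corrected normal approximation (with continuity correction) for the p-value.
Step 5: p-value = 0.117555; compare to alpha = 0.05. fail to reject H0.

U_X = 14, p = 0.117555, fail to reject H0 at alpha = 0.05.


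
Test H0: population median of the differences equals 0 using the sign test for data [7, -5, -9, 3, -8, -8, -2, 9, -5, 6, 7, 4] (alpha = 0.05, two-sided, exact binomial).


Step 1: Discard zero differences. Original n = 12; n_eff = number of nonzero differences = 12.
Nonzero differences (with sign): +7, -5, -9, +3, -8, -8, -2, +9, -5, +6, +7, +4
Step 2: Count signs: positive = 6, negative = 6.
Step 3: Under H0: P(positive) = 0.5, so the number of positives S ~ Bin(12, 0.5).
Step 4: Two-sided exact p-value = sum of Bin(12,0.5) probabilities at or below the observed probability = 1.000000.
Step 5: alpha = 0.05. fail to reject H0.

n_eff = 12, pos = 6, neg = 6, p = 1.000000, fail to reject H0.
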